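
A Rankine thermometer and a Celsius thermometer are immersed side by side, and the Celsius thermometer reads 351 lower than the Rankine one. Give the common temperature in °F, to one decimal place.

Let x be the Rankine reading; then the Celsius reading is 5/9·x - 273.15.
(5/9·x - 273.15) - x = -351  ⇒  (-4/9)·x = -77.85  ⇒  x = 175.1625°R.
In Celsius: (175.1625 - 491.67) × 5/9 = -175.8375°C.
In Fahrenheit: -175.8375 × 1.8 + 32 = -284.5°F.

-284.5°F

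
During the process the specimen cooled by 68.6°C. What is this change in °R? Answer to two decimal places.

123.48°R

For a temperature interval the offset drops out; only the factor 1.8 applies.
68.6 × 1.8 = 123.48.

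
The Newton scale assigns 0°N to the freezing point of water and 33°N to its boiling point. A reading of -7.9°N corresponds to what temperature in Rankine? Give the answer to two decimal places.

Linear interpolation between the fixed points: C = (-7.9 - 0) × 100 / (33 - 0) = -23.9394°C.
Then -23.9394 × 1.8 + 491.67 = 448.58°R.

448.58°R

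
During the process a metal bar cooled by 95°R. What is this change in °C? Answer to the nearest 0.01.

52.78°C

An interval of 1°R corresponds to 5/9°C.
95 × 5/9 = 52.78.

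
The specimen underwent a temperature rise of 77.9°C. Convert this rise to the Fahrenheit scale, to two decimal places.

An interval of 1°C corresponds to 1.8°F.
77.9 × 1.8 = 140.22.

140.22°F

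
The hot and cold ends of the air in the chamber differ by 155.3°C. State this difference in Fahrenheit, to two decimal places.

For a temperature interval the offset drops out; only the factor 1.8 applies.
155.3 × 1.8 = 279.54.

279.54°F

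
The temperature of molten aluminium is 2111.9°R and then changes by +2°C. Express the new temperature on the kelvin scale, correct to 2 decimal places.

1175.28 K

Initial temperature in Celsius: (2111.9 - 491.67) × 5/9 = 900.1278°C.
Final Celsius temperature: 900.1278 + 2.0000 = 902.1278°C.
In kelvin: 902.1278 + 273.15 = 1175.28 K.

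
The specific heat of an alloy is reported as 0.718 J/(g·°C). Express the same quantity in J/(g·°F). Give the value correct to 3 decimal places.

The quantity depends on a temperature interval, so only the ratio of degree sizes applies; the offset between the scales is irrelevant.
A change of 1°F is a change of 5/9°C, so per °F the value is 0.718 × 5/9 = 0.399.

0.399 J/(g·°F)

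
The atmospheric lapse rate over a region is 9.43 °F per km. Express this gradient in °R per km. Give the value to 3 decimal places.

Since only a temperature interval is involved, the additive offset between the scales drops out.
A change of 1°F is a change of 1°R, so 9.43 × 1 = 9.430.

9.430 °R/km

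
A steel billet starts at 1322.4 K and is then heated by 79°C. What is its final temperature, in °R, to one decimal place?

Initial temperature in Celsius: 1322.4 - 273.15 = 1049.2500°C.
Final Celsius temperature: 1049.2500 + 79.0000 = 1128.2500°C.
In Rankine: 1128.2500 × 1.8 + 491.67 = 2522.5°R.

2522.5°R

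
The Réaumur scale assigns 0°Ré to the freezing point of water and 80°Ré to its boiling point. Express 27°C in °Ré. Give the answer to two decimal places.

Linearly onto the Réaumur scale: 0 + (27.0000 / 100) × (80 - 0) = 21.60°Ré.

21.60°Ré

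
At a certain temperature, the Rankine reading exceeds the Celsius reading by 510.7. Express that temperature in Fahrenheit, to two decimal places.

Let x be the Celsius reading; then the Rankine reading is 1.8·x + 491.67.
(1.8·x + 491.67) - x = 510.7  ⇒  (0.8)·x = 19.03  ⇒  x = 23.7875°C.
In Fahrenheit: 23.7875 × 1.8 + 32 = 74.82°F.

74.82°F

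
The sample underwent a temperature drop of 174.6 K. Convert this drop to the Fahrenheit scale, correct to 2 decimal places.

314.28°F

Only the scale ratio 1.8 matters for a change in temperature.
174.6 × 1.8 = 314.28.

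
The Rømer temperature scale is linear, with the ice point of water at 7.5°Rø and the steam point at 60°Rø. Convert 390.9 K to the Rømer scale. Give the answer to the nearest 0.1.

69.3°Rø

First in Celsius: 390.9 - 273.15 = 117.7500°C.
Linearly onto the Rømer scale: 7.5 + (117.7500 / 100) × (60 - 7.5) = 69.3°Rø.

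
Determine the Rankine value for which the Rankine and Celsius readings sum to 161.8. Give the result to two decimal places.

Let R be the Rankine reading. The Celsius reading is C = 5/9·R - 273.15.
Require R + C = 161.8: (14/9)·R - 273.15 = 161.8.
R = (161.8 + 273.15) / (14/9) = 279.61.

279.61°R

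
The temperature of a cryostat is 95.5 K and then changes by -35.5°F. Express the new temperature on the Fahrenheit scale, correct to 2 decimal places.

-323.27°F

Initial temperature in Celsius: 95.5 - 273.15 = -177.6500°C.
The 35.5°F change is an interval, so only the factor 5/9 applies: -35.5 × 5/9 = -19.7222°C.
Final Celsius temperature: -177.6500 - 19.7222 = -197.3722°C.
In Fahrenheit: -197.3722 × 1.8 + 32 = -323.27°F.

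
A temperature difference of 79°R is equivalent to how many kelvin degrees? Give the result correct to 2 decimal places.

An interval of 1°R corresponds to 5/9 K.
79 × 5/9 = 43.89.

43.89 K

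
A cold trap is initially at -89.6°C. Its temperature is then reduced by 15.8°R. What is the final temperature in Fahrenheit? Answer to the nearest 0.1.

-145.1°F

The 15.8°R change is an interval, so only the factor 5/9 applies: -15.8 × 5/9 = -8.7778°C.
Final Celsius temperature: -89.6000 - 8.7778 = -98.3778°C.
In Fahrenheit: -98.3778 × 1.8 + 32 = -145.1°F.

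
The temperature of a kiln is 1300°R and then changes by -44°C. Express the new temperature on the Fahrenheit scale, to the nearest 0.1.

761.1°F

Initial temperature in Celsius: (1300 - 491.67) × 5/9 = 449.0722°C.
Final Celsius temperature: 449.0722 - 44.0000 = 405.0722°C.
In Fahrenheit: 405.0722 × 1.8 + 32 = 761.1°F.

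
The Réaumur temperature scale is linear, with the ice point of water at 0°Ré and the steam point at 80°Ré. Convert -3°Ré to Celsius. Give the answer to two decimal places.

-3.75°C

Linear interpolation between the fixed points: C = (-3 - 0) × 100 / (80 - 0) = -3.7500°C.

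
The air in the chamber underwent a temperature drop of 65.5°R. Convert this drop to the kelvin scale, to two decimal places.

36.39 K

For a temperature interval the offset drops out; only the factor 5/9 applies.
65.5 × 5/9 = 36.39.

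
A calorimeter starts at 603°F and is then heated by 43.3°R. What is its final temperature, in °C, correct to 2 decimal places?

Initial temperature in Celsius: (603 - 32) × 5/9 = 317.2222°C.
The 43.3°R change is an interval, so only the factor 5/9 applies: +43.3 × 5/9 = +24.0556°C.
Final Celsius temperature: 317.2222 + 24.0556 = 341.2778°C.

341.28°C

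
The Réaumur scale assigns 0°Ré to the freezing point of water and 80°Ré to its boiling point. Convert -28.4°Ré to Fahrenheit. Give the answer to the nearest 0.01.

-31.90°F

Linear interpolation between the fixed points: C = (-28.4 - 0) × 100 / (80 - 0) = -35.5000°C.
Then -35.5000 × 1.8 + 32 = -31.90°F.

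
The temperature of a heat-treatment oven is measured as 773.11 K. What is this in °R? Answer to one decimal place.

1391.6°R

In Celsius: 773.11 - 273.15 = 499.9600°C.
In Rankine: 499.9600 × 1.8 + 491.67 = 1391.6°R.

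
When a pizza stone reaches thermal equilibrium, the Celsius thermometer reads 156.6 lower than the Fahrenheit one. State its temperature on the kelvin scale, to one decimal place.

428.9 K

Let x be the Fahrenheit reading; then the Celsius reading is 5/9·x - 17.7778.
(5/9·x - 17.7778) - x = -156.6  ⇒  (-4/9)·x = -138.822  ⇒  x = 312.3500°F.
In Celsius: (312.35 - 32) × 5/9 = 155.7500°C.
In kelvin: 155.7500 + 273.15 = 428.9 K.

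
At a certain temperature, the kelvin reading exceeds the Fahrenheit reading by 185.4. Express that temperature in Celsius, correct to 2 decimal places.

Let x be the Fahrenheit reading; then the kelvin reading is 5/9·x + 255.372.
(5/9·x + 255.372) - x = 185.4  ⇒  (-4/9)·x = -69.9722  ⇒  x = 157.4375°F.
In Celsius: (157.4375 - 32) × 5/9 = 69.69°C.

69.69°C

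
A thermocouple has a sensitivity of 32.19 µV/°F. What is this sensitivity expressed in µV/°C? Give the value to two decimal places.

57.94 µV/°C

Since only a temperature interval is involved, the additive offset between the scales drops out.
A change of 1°C is a change of 1.8°F, so per °C the value is 32.19 × 1.8 = 57.94.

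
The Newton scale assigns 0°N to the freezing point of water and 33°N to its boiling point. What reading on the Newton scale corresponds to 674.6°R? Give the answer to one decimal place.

33.5°N

First in Celsius: (674.6 - 491.67) × 5/9 = 101.6278°C.
Linearly onto the Newton scale: 0 + (101.6278 / 100) × (33 - 0) = 33.5°N.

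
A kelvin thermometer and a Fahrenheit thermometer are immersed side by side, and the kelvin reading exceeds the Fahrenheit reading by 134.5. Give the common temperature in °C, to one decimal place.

Let x be the kelvin reading; then the Fahrenheit reading is 1.8·x - 459.67.
(1.8·x - 459.67) - x = -134.5  ⇒  (0.8)·x = 325.17  ⇒  x = 406.4625 K.
In Celsius: 406.4625 - 273.15 = 133.3°C.

133.3°C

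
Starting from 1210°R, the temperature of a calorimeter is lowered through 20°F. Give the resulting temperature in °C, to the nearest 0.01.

Initial temperature in Celsius: (1210 - 491.67) × 5/9 = 399.0722°C.
The 20°F change is an interval, so only the factor 5/9 applies: -20 × 5/9 = -11.1111°C.
Final Celsius temperature: 399.0722 - 11.1111 = 387.9611°C.

387.96°C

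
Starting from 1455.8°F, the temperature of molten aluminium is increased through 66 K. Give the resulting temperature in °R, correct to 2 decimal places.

2034.27°R

Initial temperature in Celsius: (1455.8 - 32) × 5/9 = 791.0000°C.
The 66 K change is an interval; Kelvin and Celsius degrees are the same size, so ΔC = +66°C.
Final Celsius temperature: 791.0000 + 66.0000 = 857.0000°C.
In Rankine: 857.0000 × 1.8 + 491.67 = 2034.27°R.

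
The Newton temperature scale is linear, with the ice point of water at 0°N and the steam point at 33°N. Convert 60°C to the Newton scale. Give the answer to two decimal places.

Linearly onto the Newton scale: 0 + (60.0000 / 100) × (33 - 0) = 19.80°N.

19.80°N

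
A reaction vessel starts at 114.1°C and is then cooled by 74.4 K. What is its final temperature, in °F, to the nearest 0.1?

103.5°F

The 74.4 K change is an interval; Kelvin and Celsius degrees are the same size, so ΔC = -74.4°C.
Final Celsius temperature: 114.1000 - 74.4000 = 39.7000°C.
In Fahrenheit: 39.7000 × 1.8 + 32 = 103.5°F.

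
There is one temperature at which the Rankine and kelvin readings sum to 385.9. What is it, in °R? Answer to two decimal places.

248.08°R

Let R be the Rankine reading. The kelvin reading is K = 5/9·R.
Require R + K = 385.9: (14/9)·R = 385.9.
R = (385.9) / (14/9) = 248.08.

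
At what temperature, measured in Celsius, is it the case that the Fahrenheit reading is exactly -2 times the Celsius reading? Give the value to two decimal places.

Let C be the Celsius reading. The Fahrenheit reading is F = 1.8·C + 32.
Require F = -2·C: 1.8·C + 32 = -2·C.
(3.8)·C = -32  ⇒  C = -8.42.

-8.42°C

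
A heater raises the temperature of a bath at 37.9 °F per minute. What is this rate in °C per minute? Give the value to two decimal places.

21.06 °C/minute

Since only a temperature interval is involved, the additive offset between the scales drops out.
A change of 1°F is a change of 5/9°C, so 37.9 × 5/9 = 21.06.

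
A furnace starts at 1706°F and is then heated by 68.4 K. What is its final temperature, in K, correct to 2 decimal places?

1271.55 K

Initial temperature in Celsius: (1706 - 32) × 5/9 = 930.0000°C.
The 68.4 K change is an interval; Kelvin and Celsius degrees are the same size, so ΔC = +68.4°C.
Final Celsius temperature: 930.0000 + 68.4000 = 998.4000°C.
In kelvin: 998.4000 + 273.15 = 1271.55 K.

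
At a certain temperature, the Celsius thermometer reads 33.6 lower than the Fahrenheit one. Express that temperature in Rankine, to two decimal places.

Let x be the Fahrenheit reading; then the Celsius reading is 5/9·x - 17.7778.
(5/9·x - 17.7778) - x = -33.6  ⇒  (-4/9)·x = -15.8222  ⇒  x = 35.6000°F.
In Celsius: (35.6 - 32) × 5/9 = 2.0000°C.
In Rankine: 2.0000 × 1.8 + 491.67 = 495.27°R.

495.27°R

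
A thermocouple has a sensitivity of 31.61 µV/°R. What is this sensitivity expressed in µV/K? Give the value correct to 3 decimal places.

56.898 µV/K

The quantity depends on a temperature interval, so only the ratio of degree sizes applies; the offset between the scales is irrelevant.
A change of 1 K is a change of 1.8°R, so per K the value is 31.61 × 1.8 = 56.898.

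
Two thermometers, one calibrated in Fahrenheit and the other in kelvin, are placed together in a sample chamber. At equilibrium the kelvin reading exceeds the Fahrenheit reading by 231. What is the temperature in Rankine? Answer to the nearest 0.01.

Let x be the Fahrenheit reading; then the kelvin reading is 5/9·x + 255.372.
(5/9·x + 255.372) - x = 231  ⇒  (-4/9)·x = -24.3722  ⇒  x = 54.8375°F.
In Celsius: (54.8375 - 32) × 5/9 = 12.6875°C.
In Rankine: 12.6875 × 1.8 + 491.67 = 514.51°R.

514.51°R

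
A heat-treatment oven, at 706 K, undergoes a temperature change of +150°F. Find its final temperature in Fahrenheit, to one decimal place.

Initial temperature in Celsius: 706 - 273.15 = 432.8500°C.
The 150°F change is an interval, so only the factor 5/9 applies: +150 × 5/9 = +83.3333°C.
Final Celsius temperature: 432.8500 + 83.3333 = 516.1833°C.
In Fahrenheit: 516.1833 × 1.8 + 32 = 961.1°F.

961.1°F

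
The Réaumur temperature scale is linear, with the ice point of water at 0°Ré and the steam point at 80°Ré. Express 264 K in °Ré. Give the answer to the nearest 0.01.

-7.32°Ré

First in Celsius: 264 - 273.15 = -9.1500°C.
Linearly onto the Réaumur scale: 0 + (-9.1500 / 100) × (80 - 0) = -7.32°Ré.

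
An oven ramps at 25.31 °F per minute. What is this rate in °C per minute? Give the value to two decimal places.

The quantity depends on a temperature interval, so only the ratio of degree sizes applies; the offset between the scales is irrelevant.
A change of 1°F is a change of 5/9°C, so 25.31 × 5/9 = 14.06.

14.06 °C/minute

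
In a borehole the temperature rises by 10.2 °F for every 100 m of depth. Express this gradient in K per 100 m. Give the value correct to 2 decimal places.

The quantity depends on a temperature interval, so only the ratio of degree sizes applies; the offset between the scales is irrelevant.
A change of 1°F is a change of 5/9 K, so 10.2 × 5/9 = 5.67.

5.67 K/100 m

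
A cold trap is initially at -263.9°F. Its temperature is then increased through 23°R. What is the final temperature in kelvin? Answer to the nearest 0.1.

121.5 K

Initial temperature in Celsius: (-263.9 - 32) × 5/9 = -164.3889°C.
The 23°R change is an interval, so only the factor 5/9 applies: +23 × 5/9 = +12.7778°C.
Final Celsius temperature: -164.3889 + 12.7778 = -151.6111°C.
In kelvin: -151.6111 + 273.15 = 121.5 K.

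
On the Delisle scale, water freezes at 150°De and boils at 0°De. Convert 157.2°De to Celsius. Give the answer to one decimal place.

Linear interpolation between the fixed points: C = (157.2 - 150) × 100 / (0 - 150) = -4.8000°C.

-4.8°C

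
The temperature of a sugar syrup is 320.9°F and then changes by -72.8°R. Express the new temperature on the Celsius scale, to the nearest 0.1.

120.1°C

Initial temperature in Celsius: (320.9 - 32) × 5/9 = 160.5000°C.
The 72.8°R change is an interval, so only the factor 5/9 applies: -72.8 × 5/9 = -40.4444°C.
Final Celsius temperature: 160.5000 - 40.4444 = 120.0556°C.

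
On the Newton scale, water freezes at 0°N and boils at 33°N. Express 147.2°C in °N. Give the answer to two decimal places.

48.58°N

Linearly onto the Newton scale: 0 + (147.2000 / 100) × (33 - 0) = 48.58°N.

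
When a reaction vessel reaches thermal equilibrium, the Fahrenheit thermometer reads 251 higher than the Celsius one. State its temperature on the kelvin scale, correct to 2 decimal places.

546.90 K

Let x be the Celsius reading; then the Fahrenheit reading is 1.8·x + 32.
(1.8·x + 32) - x = 251  ⇒  (0.8)·x = 219  ⇒  x = 273.7500°C.
In kelvin: 273.7500 + 273.15 = 546.90 K.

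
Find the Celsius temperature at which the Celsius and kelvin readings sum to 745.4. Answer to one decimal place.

Let C be the Celsius reading. The kelvin reading is K = 1·C + 273.15.
Require C + K = 745.4: (2)·C + 273.15 = 745.4.
C = (745.4 - 273.15) / (2) = 236.1.

236.1°C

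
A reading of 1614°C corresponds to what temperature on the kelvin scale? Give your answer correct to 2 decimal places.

In kelvin: 1614.0000 + 273.15 = 1887.15 K.

1887.15 K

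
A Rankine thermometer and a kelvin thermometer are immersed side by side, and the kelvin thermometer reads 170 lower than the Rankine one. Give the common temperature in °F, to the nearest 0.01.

Let x be the Rankine reading; then the kelvin reading is 5/9·x.
(5/9·x) - x = -170  ⇒  (-4/9)·x = -170  ⇒  x = 382.5000°R.
In Celsius: (382.5 - 491.67) × 5/9 = -60.6500°C.
In Fahrenheit: -60.6500 × 1.8 + 32 = -77.17°F.

-77.17°F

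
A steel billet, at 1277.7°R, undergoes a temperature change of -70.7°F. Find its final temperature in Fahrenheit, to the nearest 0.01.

747.33°F

Initial temperature in Celsius: (1277.7 - 491.67) × 5/9 = 436.6833°C.
The 70.7°F change is an interval, so only the factor 5/9 applies: -70.7 × 5/9 = -39.2778°C.
Final Celsius temperature: 436.6833 - 39.2778 = 397.4056°C.
In Fahrenheit: 397.4056 × 1.8 + 32 = 747.33°F.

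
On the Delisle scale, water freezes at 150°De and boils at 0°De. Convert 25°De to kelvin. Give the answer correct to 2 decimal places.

356.48 K

Linear interpolation between the fixed points: C = (25 - 150) × 100 / (0 - 150) = 83.3333°C.
Then 83.3333 + 273.15 = 356.48 K.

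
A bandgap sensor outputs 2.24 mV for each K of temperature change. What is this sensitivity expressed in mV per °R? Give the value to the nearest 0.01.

The quantity depends on a temperature interval, so only the ratio of degree sizes applies; the offset between the scales is irrelevant.
A change of 1°R is a change of 5/9 K, so per °R the value is 2.24 × 5/9 = 1.24.

1.24 mV per °R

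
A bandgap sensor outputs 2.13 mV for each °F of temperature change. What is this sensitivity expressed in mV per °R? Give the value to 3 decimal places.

2.130 mV per °R

Since only a temperature interval is involved, the additive offset between the scales drops out.
A change of 1°R is a change of 1°F, so per °R the value is 2.13 × 1 = 2.130.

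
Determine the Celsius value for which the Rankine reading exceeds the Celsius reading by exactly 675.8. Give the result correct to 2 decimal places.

230.16°C

Let C be the Celsius reading. The Rankine reading is R = 1.8·C + 491.67.
Require R - C = 675.8: (0.8)·C + 491.67 = 675.8.
C = (675.8 - 491.67) / (0.8) = 230.16.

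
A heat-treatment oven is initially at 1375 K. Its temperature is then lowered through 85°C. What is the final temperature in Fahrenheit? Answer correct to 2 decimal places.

Initial temperature in Celsius: 1375 - 273.15 = 1101.8500°C.
Final Celsius temperature: 1101.8500 - 85.0000 = 1016.8500°C.
In Fahrenheit: 1016.8500 × 1.8 + 32 = 1862.33°F.

1862.33°F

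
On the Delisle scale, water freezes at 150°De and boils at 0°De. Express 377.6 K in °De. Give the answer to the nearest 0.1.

-6.7°De

First in Celsius: 377.6 - 273.15 = 104.4500°C.
Linearly onto the Delisle scale: 150 + (104.4500 / 100) × (0 - 150) = -6.7°De.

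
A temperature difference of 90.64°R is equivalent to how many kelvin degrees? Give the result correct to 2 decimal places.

50.36 K

For a temperature interval the offset drops out; only the factor 5/9 applies.
90.64 × 5/9 = 50.36.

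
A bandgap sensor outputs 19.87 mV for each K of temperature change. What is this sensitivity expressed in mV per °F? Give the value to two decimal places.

11.04 mV per °F

Since only a temperature interval is involved, the additive offset between the scales drops out.
A change of 1°F is a change of 5/9 K, so per °F the value is 19.87 × 5/9 = 11.04.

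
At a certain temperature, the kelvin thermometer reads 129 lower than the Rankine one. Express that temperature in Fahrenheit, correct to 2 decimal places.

Let x be the Rankine reading; then the kelvin reading is 5/9·x.
(5/9·x) - x = -129  ⇒  (-4/9)·x = -129  ⇒  x = 290.2500°R.
In Celsius: (290.25 - 491.67) × 5/9 = -111.9000°C.
In Fahrenheit: -111.9000 × 1.8 + 32 = -169.42°F.

-169.42°F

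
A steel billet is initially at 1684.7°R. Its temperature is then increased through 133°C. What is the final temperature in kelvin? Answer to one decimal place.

Initial temperature in Celsius: (1684.7 - 491.67) × 5/9 = 662.7944°C.
Final Celsius temperature: 662.7944 + 133.0000 = 795.7944°C.
In kelvin: 795.7944 + 273.15 = 1068.9 K.

1068.9 K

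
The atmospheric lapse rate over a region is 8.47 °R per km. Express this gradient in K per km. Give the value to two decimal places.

Since only a temperature interval is involved, the additive offset between the scales drops out.
A change of 1°R is a change of 5/9 K, so 8.47 × 5/9 = 4.71.

4.71 K/km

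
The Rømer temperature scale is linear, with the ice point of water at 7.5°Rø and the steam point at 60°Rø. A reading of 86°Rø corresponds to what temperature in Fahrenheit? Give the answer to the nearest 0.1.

301.1°F

Linear interpolation between the fixed points: C = (86 - 7.5) × 100 / (60 - 7.5) = 149.5238°C.
Then 149.5238 × 1.8 + 32 = 301.1°F.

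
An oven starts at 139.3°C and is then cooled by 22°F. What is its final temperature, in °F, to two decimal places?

The 22°F change is an interval, so only the factor 5/9 applies: -22 × 5/9 = -12.2222°C.
Final Celsius temperature: 139.3000 - 12.2222 = 127.0778°C.
In Fahrenheit: 127.0778 × 1.8 + 32 = 260.74°F.

260.74°F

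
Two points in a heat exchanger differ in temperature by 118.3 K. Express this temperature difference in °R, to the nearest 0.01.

Only the scale ratio 1.8 matters for a change in temperature.
118.3 × 1.8 = 212.94.

212.94°R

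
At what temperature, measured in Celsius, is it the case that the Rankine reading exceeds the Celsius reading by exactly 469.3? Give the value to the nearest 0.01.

-27.96°C

Let C be the Celsius reading. The Rankine reading is R = 1.8·C + 491.67.
Require R - C = 469.3: (0.8)·C + 491.67 = 469.3.
C = (469.3 - 491.67) / (0.8) = -27.96.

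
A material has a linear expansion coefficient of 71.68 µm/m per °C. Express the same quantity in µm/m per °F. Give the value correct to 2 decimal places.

39.82 µm/m per °F

Since only a temperature interval is involved, the additive offset between the scales drops out.
A change of 1°F is a change of 5/9°C, so per °F the value is 71.68 × 5/9 = 39.82.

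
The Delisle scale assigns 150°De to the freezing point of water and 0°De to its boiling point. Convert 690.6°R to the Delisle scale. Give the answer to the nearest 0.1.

-15.8°De

First in Celsius: (690.6 - 491.67) × 5/9 = 110.5167°C.
Linearly onto the Delisle scale: 150 + (110.5167 / 100) × (0 - 150) = -15.8°De.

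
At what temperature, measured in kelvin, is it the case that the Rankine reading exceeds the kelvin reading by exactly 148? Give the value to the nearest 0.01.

Let K be the kelvin reading. The Rankine reading is R = 1.8·K.
Require R - K = 148: (0.8)·K = 148.
K = (148) / (0.8) = 185.00.

185.00 K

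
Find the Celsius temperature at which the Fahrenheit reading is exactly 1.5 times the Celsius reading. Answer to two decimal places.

Let C be the Celsius reading. The Fahrenheit reading is F = 1.8·C + 32.
Require F = 1.5·C: 1.8·C + 32 = 1.5·C.
(0.3)·C = -32  ⇒  C = -106.67.

-106.67°C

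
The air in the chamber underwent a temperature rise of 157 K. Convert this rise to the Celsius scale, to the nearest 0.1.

157.0°C

Kelvin and Celsius degrees are the same size, so the interval is unchanged: 157.0.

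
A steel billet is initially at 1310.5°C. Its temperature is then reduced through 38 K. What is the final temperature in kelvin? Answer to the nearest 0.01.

The 38 K change is an interval; Kelvin and Celsius degrees are the same size, so ΔC = -38°C.
Final Celsius temperature: 1310.5000 - 38.0000 = 1272.5000°C.
In kelvin: 1272.5000 + 273.15 = 1545.65 K.

1545.65 K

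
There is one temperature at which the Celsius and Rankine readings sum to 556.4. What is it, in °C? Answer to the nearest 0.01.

23.12°C

Let C be the Celsius reading. The Rankine reading is R = 1.8·C + 491.67.
Require C + R = 556.4: (2.8)·C + 491.67 = 556.4.
C = (556.4 - 491.67) / (2.8) = 23.12.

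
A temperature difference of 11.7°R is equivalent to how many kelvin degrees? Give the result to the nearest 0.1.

Only the scale ratio 5/9 matters for a change in temperature.
11.7 × 5/9 = 6.5.

6.5 K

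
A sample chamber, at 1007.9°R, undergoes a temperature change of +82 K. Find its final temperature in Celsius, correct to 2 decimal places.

368.79°C

Initial temperature in Celsius: (1007.9 - 491.67) × 5/9 = 286.7944°C.
The 82 K change is an interval; Kelvin and Celsius degrees are the same size, so ΔC = +82°C.
Final Celsius temperature: 286.7944 + 82.0000 = 368.7944°C.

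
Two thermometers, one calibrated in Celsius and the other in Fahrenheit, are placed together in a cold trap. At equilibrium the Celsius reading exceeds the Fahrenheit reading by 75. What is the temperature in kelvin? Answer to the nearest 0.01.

Let x be the Celsius reading; then the Fahrenheit reading is 1.8·x + 32.
(1.8·x + 32) - x = -75  ⇒  (0.8)·x = -107  ⇒  x = -133.7500°C.
In kelvin: -133.7500 + 273.15 = 139.40 K.

139.40 K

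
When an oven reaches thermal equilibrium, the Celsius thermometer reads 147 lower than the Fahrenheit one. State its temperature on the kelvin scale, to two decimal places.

Let x be the Fahrenheit reading; then the Celsius reading is 5/9·x - 17.7778.
(5/9·x - 17.7778) - x = -147  ⇒  (-4/9)·x = -129.222  ⇒  x = 290.7500°F.
In Celsius: (290.75 - 32) × 5/9 = 143.7500°C.
In kelvin: 143.7500 + 273.15 = 416.90 K.

416.90 K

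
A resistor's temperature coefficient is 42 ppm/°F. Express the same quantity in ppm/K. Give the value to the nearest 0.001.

The quantity depends on a temperature interval, so only the ratio of degree sizes applies; the offset between the scales is irrelevant.
A change of 1 K is a change of 1.8°F, so per K the value is 42 × 1.8 = 75.600.

75.600 ppm/K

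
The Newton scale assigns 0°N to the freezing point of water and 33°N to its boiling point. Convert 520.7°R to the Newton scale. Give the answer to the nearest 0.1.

First in Celsius: (520.7 - 491.67) × 5/9 = 16.1278°C.
Linearly onto the Newton scale: 0 + (16.1278 / 100) × (33 - 0) = 5.3°N.

5.3°N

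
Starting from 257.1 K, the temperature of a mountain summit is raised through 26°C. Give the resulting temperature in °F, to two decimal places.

49.91°F

Initial temperature in Celsius: 257.1 - 273.15 = -16.0500°C.
Final Celsius temperature: -16.0500 + 26.0000 = 9.9500°C.
In Fahrenheit: 9.9500 × 1.8 + 32 = 49.91°F.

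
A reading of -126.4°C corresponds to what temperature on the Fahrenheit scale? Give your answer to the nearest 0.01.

-195.52°F

In Fahrenheit: -126.4000 × 1.8 + 32 = -195.52°F.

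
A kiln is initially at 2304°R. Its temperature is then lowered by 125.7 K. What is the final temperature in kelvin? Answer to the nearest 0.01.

1154.30 K

Initial temperature in Celsius: (2304 - 491.67) × 5/9 = 1006.8500°C.
The 125.7 K change is an interval; Kelvin and Celsius degrees are the same size, so ΔC = -125.7°C.
Final Celsius temperature: 1006.8500 - 125.7000 = 881.1500°C.
In kelvin: 881.1500 + 273.15 = 1154.30 K.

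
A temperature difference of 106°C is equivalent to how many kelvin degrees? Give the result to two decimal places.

Celsius and kelvin degrees are the same size, so the interval is unchanged: 106.00.

106.00 K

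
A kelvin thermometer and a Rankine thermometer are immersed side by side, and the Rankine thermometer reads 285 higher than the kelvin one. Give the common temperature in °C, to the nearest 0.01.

83.10°C

Let x be the kelvin reading; then the Rankine reading is 1.8·x.
(1.8·x) - x = 285  ⇒  (0.8)·x = 285  ⇒  x = 356.2500 K.
In Celsius: 356.25 - 273.15 = 83.10°C.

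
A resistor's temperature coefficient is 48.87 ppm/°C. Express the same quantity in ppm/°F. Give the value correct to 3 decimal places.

27.150 ppm/°F

Since only a temperature interval is involved, the additive offset between the scales drops out.
A change of 1°F is a change of 5/9°C, so per °F the value is 48.87 × 5/9 = 27.150.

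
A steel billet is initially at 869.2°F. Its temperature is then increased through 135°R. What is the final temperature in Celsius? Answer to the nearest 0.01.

Initial temperature in Celsius: (869.2 - 32) × 5/9 = 465.1111°C.
The 135°R change is an interval, so only the factor 5/9 applies: +135 × 5/9 = +75.0000°C.
Final Celsius temperature: 465.1111 + 75.0000 = 540.1111°C.

540.11°C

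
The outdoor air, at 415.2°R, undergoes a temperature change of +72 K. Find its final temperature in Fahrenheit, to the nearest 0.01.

85.13°F

Initial temperature in Celsius: (415.2 - 491.67) × 5/9 = -42.4833°C.
The 72 K change is an interval; Kelvin and Celsius degrees are the same size, so ΔC = +72°C.
Final Celsius temperature: -42.4833 + 72.0000 = 29.5167°C.
In Fahrenheit: 29.5167 × 1.8 + 32 = 85.13°F.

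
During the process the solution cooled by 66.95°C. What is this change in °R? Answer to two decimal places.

For a temperature interval the offset drops out; only the factor 1.8 applies.
66.95 × 1.8 = 120.51.

120.51°R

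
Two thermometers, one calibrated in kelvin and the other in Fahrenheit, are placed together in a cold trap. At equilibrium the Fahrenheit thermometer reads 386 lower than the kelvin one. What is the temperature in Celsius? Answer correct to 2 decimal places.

-181.06°C

Let x be the kelvin reading; then the Fahrenheit reading is 1.8·x - 459.67.
(1.8·x - 459.67) - x = -386  ⇒  (0.8)·x = 73.67  ⇒  x = 92.0875 K.
In Celsius: 92.0875 - 273.15 = -181.06°C.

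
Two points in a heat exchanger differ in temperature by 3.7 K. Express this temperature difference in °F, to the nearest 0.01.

Only the scale ratio 1.8 matters for a change in temperature.
3.7 × 1.8 = 6.66.

6.66°F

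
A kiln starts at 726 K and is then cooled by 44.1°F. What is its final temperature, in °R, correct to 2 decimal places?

Initial temperature in Celsius: 726 - 273.15 = 452.8500°C.
The 44.1°F change is an interval, so only the factor 5/9 applies: -44.1 × 5/9 = -24.5000°C.
Final Celsius temperature: 452.8500 - 24.5000 = 428.3500°C.
In Rankine: 428.3500 × 1.8 + 491.67 = 1262.70°R.

1262.70°R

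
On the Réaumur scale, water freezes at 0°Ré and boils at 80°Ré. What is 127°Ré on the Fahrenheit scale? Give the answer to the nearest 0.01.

317.75°F

Linear interpolation between the fixed points: C = (127 - 0) × 100 / (80 - 0) = 158.7500°C.
Then 158.7500 × 1.8 + 32 = 317.75°F.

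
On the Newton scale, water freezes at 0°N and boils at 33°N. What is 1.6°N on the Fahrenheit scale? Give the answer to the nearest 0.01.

40.73°F

Linear interpolation between the fixed points: C = (1.6 - 0) × 100 / (33 - 0) = 4.8485°C.
Then 4.8485 × 1.8 + 32 = 40.73°F.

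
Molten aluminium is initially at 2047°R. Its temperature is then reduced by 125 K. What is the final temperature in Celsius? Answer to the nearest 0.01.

739.07°C

Initial temperature in Celsius: (2047 - 491.67) × 5/9 = 864.0722°C.
The 125 K change is an interval; Kelvin and Celsius degrees are the same size, so ΔC = -125°C.
Final Celsius temperature: 864.0722 - 125.0000 = 739.0722°C.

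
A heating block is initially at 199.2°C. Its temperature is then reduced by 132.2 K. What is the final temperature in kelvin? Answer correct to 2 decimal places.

340.15 K

The 132.2 K change is an interval; Kelvin and Celsius degrees are the same size, so ΔC = -132.2°C.
Final Celsius temperature: 199.2000 - 132.2000 = 67.0000°C.
In kelvin: 67.0000 + 273.15 = 340.15 K.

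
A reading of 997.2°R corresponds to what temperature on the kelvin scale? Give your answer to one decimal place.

In Celsius: (997.2 - 491.67) × 5/9 = 280.8500°C.
In kelvin: 280.8500 + 273.15 = 554.0 K.

554.0 K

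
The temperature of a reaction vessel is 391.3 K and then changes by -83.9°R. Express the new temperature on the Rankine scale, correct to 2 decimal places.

Initial temperature in Celsius: 391.3 - 273.15 = 118.1500°C.
The 83.9°R change is an interval, so only the factor 5/9 applies: -83.9 × 5/9 = -46.6111°C.
Final Celsius temperature: 118.1500 - 46.6111 = 71.5389°C.
In Rankine: 71.5389 × 1.8 + 491.67 = 620.44°R.

620.44°R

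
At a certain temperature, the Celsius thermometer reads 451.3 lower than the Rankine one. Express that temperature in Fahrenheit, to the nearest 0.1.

Let x be the Rankine reading; then the Celsius reading is 5/9·x - 273.15.
(5/9·x - 273.15) - x = -451.3  ⇒  (-4/9)·x = -178.15  ⇒  x = 400.8375°R.
In Celsius: (400.8375 - 491.67) × 5/9 = -50.4625°C.
In Fahrenheit: -50.4625 × 1.8 + 32 = -58.8°F.

-58.8°F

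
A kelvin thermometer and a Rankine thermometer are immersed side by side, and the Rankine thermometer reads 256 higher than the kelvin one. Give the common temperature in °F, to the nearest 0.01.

116.33°F

Let x be the kelvin reading; then the Rankine reading is 1.8·x.
(1.8·x) - x = 256  ⇒  (0.8)·x = 256  ⇒  x = 320.0000 K.
In Celsius: 320 - 273.15 = 46.8500°C.
In Fahrenheit: 46.8500 × 1.8 + 32 = 116.33°F.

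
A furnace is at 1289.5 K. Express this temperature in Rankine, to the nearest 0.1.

In Celsius: 1289.5 - 273.15 = 1016.3500°C.
In Rankine: 1016.3500 × 1.8 + 491.67 = 2321.1°R.

2321.1°R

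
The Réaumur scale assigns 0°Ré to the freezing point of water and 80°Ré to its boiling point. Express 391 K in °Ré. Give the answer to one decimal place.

94.3°Ré

First in Celsius: 391 - 273.15 = 117.8500°C.
Linearly onto the Réaumur scale: 0 + (117.8500 / 100) × (80 - 0) = 94.3°Ré.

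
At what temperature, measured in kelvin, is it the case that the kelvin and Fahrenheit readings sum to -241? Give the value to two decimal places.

Let K be the kelvin reading. The Fahrenheit reading is F = 1.8·K - 459.67.
Require K + F = -241: (2.8)·K - 459.67 = -241.
K = (-241 + 459.67) / (2.8) = 78.10.

78.10 K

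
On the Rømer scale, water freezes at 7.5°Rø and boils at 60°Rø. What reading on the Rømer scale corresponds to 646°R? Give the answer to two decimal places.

First in Celsius: (646 - 491.67) × 5/9 = 85.7389°C.
Linearly onto the Rømer scale: 7.5 + (85.7389 / 100) × (60 - 7.5) = 52.51°Rø.

52.51°Rø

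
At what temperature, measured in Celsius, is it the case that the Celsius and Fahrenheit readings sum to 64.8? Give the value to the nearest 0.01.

Let C be the Celsius reading. The Fahrenheit reading is F = 1.8·C + 32.
Require C + F = 64.8: (2.8)·C + 32 = 64.8.
C = (64.8 - 32) / (2.8) = 11.71.

11.71°C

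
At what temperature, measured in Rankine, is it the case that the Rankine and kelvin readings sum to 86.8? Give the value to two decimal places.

Let R be the Rankine reading. The kelvin reading is K = 5/9·R.
Require R + K = 86.8: (14/9)·R = 86.8.
R = (86.8) / (14/9) = 55.80.

55.80°R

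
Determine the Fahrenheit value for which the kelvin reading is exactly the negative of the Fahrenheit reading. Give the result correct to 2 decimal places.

Let F be the Fahrenheit reading. The kelvin reading is K = 5/9·F + 255.372.
Require K = -1·F: 5/9·F + 255.372 = -1·F.
(14/9)·F = -255.372  ⇒  F = -164.17.

-164.17°F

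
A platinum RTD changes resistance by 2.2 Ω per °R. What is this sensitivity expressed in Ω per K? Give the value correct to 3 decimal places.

Since only a temperature interval is involved, the additive offset between the scales drops out.
A change of 1 K is a change of 1.8°R, so per K the value is 2.2 × 1.8 = 3.960.

3.960 Ω per K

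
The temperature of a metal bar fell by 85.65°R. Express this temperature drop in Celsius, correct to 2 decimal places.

An interval of 1°R corresponds to 5/9°C.
85.65 × 5/9 = 47.58.

47.58°C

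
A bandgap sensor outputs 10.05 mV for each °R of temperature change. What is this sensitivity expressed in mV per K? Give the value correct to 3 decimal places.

The quantity depends on a temperature interval, so only the ratio of degree sizes applies; the offset between the scales is irrelevant.
A change of 1 K is a change of 1.8°R, so per K the value is 10.05 × 1.8 = 18.090.

18.090 mV per K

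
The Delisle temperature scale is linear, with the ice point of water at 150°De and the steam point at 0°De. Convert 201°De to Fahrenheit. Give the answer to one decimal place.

Linear interpolation between the fixed points: C = (201 - 150) × 100 / (0 - 150) = -34.0000°C.
Then -34.0000 × 1.8 + 32 = -29.2°F.

-29.2°F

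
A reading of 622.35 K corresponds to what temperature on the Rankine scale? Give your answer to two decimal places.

1120.23°R

In Celsius: 622.35 - 273.15 = 349.2000°C.
In Rankine: 349.2000 × 1.8 + 491.67 = 1120.23°R.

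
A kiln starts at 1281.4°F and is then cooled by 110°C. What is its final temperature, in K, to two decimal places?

Initial temperature in Celsius: (1281.4 - 32) × 5/9 = 694.1111°C.
Final Celsius temperature: 694.1111 - 110.0000 = 584.1111°C.
In kelvin: 584.1111 + 273.15 = 857.26 K.

857.26 K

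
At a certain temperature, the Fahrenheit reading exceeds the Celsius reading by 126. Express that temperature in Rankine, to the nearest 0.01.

703.17°R

Let x be the Fahrenheit reading; then the Celsius reading is 5/9·x - 17.7778.
(5/9·x - 17.7778) - x = -126  ⇒  (-4/9)·x = -108.222  ⇒  x = 243.5000°F.
In Celsius: (243.5 - 32) × 5/9 = 117.5000°C.
In Rankine: 117.5000 × 1.8 + 491.67 = 703.17°R.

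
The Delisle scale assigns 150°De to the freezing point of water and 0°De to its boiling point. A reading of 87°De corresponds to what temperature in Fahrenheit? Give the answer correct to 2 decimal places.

Linear interpolation between the fixed points: C = (87 - 150) × 100 / (0 - 150) = 42.0000°C.
Then 42.0000 × 1.8 + 32 = 107.60°F.

107.60°F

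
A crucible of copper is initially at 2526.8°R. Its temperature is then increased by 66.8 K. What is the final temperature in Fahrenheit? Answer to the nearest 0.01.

2187.37°F

Initial temperature in Celsius: (2526.8 - 491.67) × 5/9 = 1130.6278°C.
The 66.8 K change is an interval; Kelvin and Celsius degrees are the same size, so ΔC = +66.8°C.
Final Celsius temperature: 1130.6278 + 66.8000 = 1197.4278°C.
In Fahrenheit: 1197.4278 × 1.8 + 32 = 2187.37°F.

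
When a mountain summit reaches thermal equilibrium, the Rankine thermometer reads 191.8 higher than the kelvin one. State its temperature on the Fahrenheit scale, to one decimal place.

Let x be the kelvin reading; then the Rankine reading is 1.8·x.
(1.8·x) - x = 191.8  ⇒  (0.8)·x = 191.8  ⇒  x = 239.7500 K.
In Celsius: 239.75 - 273.15 = -33.4000°C.
In Fahrenheit: -33.4000 × 1.8 + 32 = -28.1°F.

-28.1°F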